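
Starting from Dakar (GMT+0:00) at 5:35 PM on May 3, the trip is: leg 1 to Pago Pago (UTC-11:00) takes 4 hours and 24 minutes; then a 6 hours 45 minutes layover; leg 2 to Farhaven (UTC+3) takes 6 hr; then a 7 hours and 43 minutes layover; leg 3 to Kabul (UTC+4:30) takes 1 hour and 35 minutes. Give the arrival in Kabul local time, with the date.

Dakar is at UTC+0, so departure is already 5:35 PM UTC on May 3.
Add 4 hours 24 minutes leg 1 → 9:59 PM UTC.
Add 6 hours and 45 minutes layover in Pago Pago → 4:44 AM UTC (May 4).
Add 6 hours leg 2 → 10:44 AM UTC.
Add 7 hours 43 minutes layover in Farhaven → 6:27 PM UTC.
Add 1 hour 35 minutes leg 3 → 8:02 PM UTC.
Kabul is UTC+4:30, so local arrival = 8:02 PM + 4:30 = 12:32 AM on May 5.

12:32 AM on May 5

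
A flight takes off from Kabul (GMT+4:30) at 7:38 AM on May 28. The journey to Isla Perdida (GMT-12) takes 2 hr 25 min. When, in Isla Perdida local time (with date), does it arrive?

5:33 PM on May 27

Convert departure to UTC: 7:38 AM − 4:30 = 3:08 AM UTC on May 28.
Add 2 hours and 25 minutes travel time → 5:33 AM UTC.
Isla Perdida is UTC−12:00, so local arrival = 5:33 AM − 12:00 = 5:33 PM on May 27.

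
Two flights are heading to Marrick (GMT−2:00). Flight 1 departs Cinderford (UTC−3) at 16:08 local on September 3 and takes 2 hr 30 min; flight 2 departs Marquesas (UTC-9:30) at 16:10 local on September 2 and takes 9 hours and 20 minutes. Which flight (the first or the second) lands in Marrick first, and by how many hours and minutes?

the second, by 10 hours 38 minutes

Flight 1 in UTC: 16:08 + 3:00 = 19:08 on Sep 3.
+2 hours and 30 minutes → arrive 21:38 UTC on Sep 3.
Flight 2 in UTC: 16:10 + 9:30 = 01:40 on Sep 3.
+9 hours and 20 minutes → arrive 11:00 UTC on Sep 3.
Flight 2 lands earlier by 10 hours 38 minutes.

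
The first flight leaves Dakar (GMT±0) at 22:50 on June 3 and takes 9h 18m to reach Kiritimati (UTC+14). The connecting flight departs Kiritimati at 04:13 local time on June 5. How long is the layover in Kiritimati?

6 hours 5 minutes

Dakar is at UTC+0, so departure is already 22:50 UTC on Jun 3.
Add 9 hours 18 minutes flight time → 08:08 UTC (Jun 4).
Kiritimati is UTC+14:00, so local arrival = 08:08 + 14:00 = 22:08 on Jun 4.
Layover = 04:13 − 22:08 (+1 day) = 6 hours 5 minutes.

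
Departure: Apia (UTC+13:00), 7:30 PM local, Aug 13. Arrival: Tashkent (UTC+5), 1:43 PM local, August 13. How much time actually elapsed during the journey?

2 hours 13 minutes

Departure in UTC: 7:30 PM − 13:00 = 6:30 AM on Aug 13.
Arrival in UTC: 1:43 PM − 5:00 = 8:43 AM on Aug 13.
Elapsed = 8:43 AM − 6:30 AM = 2 hours 13 minutes.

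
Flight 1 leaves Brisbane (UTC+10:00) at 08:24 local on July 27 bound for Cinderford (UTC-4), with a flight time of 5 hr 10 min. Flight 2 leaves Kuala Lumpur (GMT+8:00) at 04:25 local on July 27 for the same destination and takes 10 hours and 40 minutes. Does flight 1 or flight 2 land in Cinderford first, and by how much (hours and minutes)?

Flight 1 in UTC: 08:24 − 10:00 = 22:24 on Jul 26.
+5 hours 10 minutes → arrive 03:34 UTC on Jul 27.
Flight 2 in UTC: 04:25 − 8:00 = 20:25 on Jul 26.
+10 hours 40 minutes → arrive 07:05 UTC on Jul 27.
Flight 1 lands earlier by 3 hours 31 minutes.

the first, by 3 hours 31 minutes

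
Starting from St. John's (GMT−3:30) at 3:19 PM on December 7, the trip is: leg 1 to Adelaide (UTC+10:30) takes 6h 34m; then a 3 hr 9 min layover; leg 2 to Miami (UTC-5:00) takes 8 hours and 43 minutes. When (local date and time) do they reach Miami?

Convert departure to UTC: 3:19 PM + 3:30 = 6:49 PM UTC on Dec 7.
Add 6 hours and 34 minutes leg 1 → 1:23 AM UTC (Dec 8).
Add 3 hours and 9 minutes layover in Adelaide → 4:32 AM UTC.
Add 8 hours 43 minutes leg 2 → 1:15 PM UTC.
Miami is UTC−5:00, so local arrival = 1:15 PM − 5:00 = 8:15 AM on Dec 8.

8:15 AM on Dec 8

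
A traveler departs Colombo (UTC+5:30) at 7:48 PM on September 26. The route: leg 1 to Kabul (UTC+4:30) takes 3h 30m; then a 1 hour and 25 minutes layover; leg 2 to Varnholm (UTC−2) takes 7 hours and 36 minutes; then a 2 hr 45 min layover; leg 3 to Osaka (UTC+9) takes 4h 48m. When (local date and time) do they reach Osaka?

7:22 PM on Sep 27

Convert departure to UTC: 7:48 PM − 5:30 = 2:18 PM UTC on Sep 26.
Add 3 hours 30 minutes leg 1 → 5:48 PM UTC.
Add 1 hour 25 minutes layover in Kabul → 7:13 PM UTC.
Add 7 hours 36 minutes leg 2 → 2:49 AM UTC (Sep 27).
Add 2 hours 45 minutes layover in Varnholm → 5:34 AM UTC.
Add 4 hours 48 minutes leg 3 → 10:22 AM UTC.
Osaka is UTC+9:00, so local arrival = 10:22 AM + 9:00 = 7:22 PM on Sep 27.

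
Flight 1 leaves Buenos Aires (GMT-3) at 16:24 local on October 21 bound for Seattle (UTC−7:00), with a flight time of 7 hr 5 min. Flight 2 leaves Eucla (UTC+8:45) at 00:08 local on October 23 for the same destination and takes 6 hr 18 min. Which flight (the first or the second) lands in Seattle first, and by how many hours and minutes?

Flight 1 in UTC: 16:24 + 3:00 = 19:24 on Oct 21.
+7 hours 5 minutes → arrive 02:29 UTC on Oct 22.
Flight 2 in UTC: 00:08 − 8:45 = 15:23 on Oct 22.
+6 hours 18 minutes → arrive 21:41 UTC on Oct 22.
Flight 1 lands earlier by 19 hours 12 minutes.

the first, by 19 hours 12 minutes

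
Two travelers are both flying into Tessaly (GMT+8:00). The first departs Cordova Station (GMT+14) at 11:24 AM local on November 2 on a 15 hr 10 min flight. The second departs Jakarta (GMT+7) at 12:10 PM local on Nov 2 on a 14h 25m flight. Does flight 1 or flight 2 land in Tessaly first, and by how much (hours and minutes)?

Flight 1 in UTC: 11:24 AM − 14:00 = 9:24 PM on Nov 1.
+15 hours 10 minutes → arrive 12:34 PM UTC on Nov 2.
Flight 2 in UTC: 12:10 PM − 7:00 = 5:10 AM on Nov 2.
+14 hours 25 minutes → arrive 7:35 PM UTC on Nov 2.
Flight 1 lands earlier by 7 hours 1 minute.

the first, by 7 hours 1 minute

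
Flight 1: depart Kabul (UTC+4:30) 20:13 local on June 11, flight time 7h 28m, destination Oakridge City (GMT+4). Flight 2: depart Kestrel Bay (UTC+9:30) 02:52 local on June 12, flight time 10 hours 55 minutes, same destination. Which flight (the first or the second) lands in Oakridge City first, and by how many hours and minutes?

the first, by 5 hours 6 minutes

Flight 1 in UTC: 20:13 − 4:30 = 15:43 on Jun 11.
+7 hours 28 minutes → arrive 23:11 UTC on Jun 11.
Flight 2 in UTC: 02:52 − 9:30 = 17:22 on Jun 11.
+10 hours 55 minutes → arrive 04:17 UTC on Jun 12.
Flight 1 lands earlier by 5 hours 6 minutes.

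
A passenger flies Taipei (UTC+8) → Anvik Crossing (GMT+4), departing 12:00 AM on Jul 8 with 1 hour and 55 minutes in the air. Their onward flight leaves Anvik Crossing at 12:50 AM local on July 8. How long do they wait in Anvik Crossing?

Convert departure to UTC: 12:00 AM − 8:00 = 4:00 PM UTC on Jul 7.
Add 1 hour and 55 minutes flight time → 5:55 PM UTC.
Anvik Crossing is UTC+4:00, so local arrival = 5:55 PM + 4:00 = 9:55 PM on Jul 7.
Layover = 12:50 AM − 9:55 PM (+1 day) = 2 hours 55 minutes.

2 hours 55 minutes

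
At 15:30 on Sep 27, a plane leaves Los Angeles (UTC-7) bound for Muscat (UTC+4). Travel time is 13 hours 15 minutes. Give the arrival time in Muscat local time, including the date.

15:45 on September 28

Muscat is 11:00 ahead of Los Angeles.
After 13 hours and 15 minutes it is 04:45 (Sep 28) in Los Angeles.
Shift by the zone difference: 04:45 + 11:00 = 15:45 on Sep 28 in Muscat.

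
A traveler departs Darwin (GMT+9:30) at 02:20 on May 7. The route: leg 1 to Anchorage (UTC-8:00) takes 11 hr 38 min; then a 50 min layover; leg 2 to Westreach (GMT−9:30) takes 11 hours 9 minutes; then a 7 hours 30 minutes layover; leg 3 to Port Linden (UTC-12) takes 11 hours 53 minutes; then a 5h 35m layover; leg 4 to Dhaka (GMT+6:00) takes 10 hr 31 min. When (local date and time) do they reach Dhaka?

Convert departure to UTC: 02:20 − 9:30 = 16:50 UTC on May 6.
Add 11 hours 38 minutes leg 1 → 04:28 UTC (May 7).
Add 50 minutes layover in Anchorage → 05:18 UTC.
Add 11 hours 9 minutes leg 2 → 16:27 UTC.
Add 7 hours and 30 minutes layover in Westreach → 23:57 UTC.
Add 11 hours 53 minutes leg 3 → 11:50 UTC (May 8).
Add 5 hours and 35 minutes layover in Port Linden → 17:25 UTC.
Add 10 hours 31 minutes leg 4 → 03:56 UTC (May 9).
Dhaka is UTC+6:00, so local arrival = 03:56 + 6:00 = 09:56 on May 9.

09:56 on May 9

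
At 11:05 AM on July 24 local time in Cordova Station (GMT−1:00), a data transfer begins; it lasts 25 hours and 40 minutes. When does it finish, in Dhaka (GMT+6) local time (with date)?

Convert start to UTC: 11:05 AM + 1:00 = 12:05 PM UTC on Jul 24.
Add 25 hours 40 minutes duration → 1:45 PM UTC (Jul 25).
Dhaka is UTC+6:00, so local end time = 1:45 PM + 6:00 = 7:45 PM on Jul 25.

7:45 PM on Jul 25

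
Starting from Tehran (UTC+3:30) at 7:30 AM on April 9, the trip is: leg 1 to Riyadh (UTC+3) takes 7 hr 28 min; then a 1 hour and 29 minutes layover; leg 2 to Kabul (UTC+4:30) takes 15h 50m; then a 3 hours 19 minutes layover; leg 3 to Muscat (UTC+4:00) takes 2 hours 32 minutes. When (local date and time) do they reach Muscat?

2:38 PM on April 10

Convert departure to UTC: 7:30 AM − 3:30 = 4:00 AM UTC on Apr 9.
Add 7 hours 28 minutes leg 1 → 11:28 AM UTC.
Add 1 hour 29 minutes layover in Riyadh → 12:57 PM UTC.
Add 15 hours 50 minutes leg 2 → 4:47 AM UTC (Apr 10).
Add 3 hours and 19 minutes layover in Kabul → 8:06 AM UTC.
Add 2 hours 32 minutes leg 3 → 10:38 AM UTC.
Muscat is UTC+4:00, so local arrival = 10:38 AM + 4:00 = 2:38 PM on Apr 10.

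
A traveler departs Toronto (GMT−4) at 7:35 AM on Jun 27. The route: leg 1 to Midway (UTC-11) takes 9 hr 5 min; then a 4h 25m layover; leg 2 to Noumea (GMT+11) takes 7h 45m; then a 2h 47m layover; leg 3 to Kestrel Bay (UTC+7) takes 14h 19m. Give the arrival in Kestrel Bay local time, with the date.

Convert departure to UTC: 7:35 AM + 4:00 = 11:35 AM UTC on Jun 27.
Add 9 hours 5 minutes leg 1 → 8:40 PM UTC.
Add 4 hours and 25 minutes layover in Midway → 1:05 AM UTC (Jun 28).
Add 7 hours and 45 minutes leg 2 → 8:50 AM UTC.
Add 2 hours 47 minutes layover in Noumea → 11:37 AM UTC.
Add 14 hours and 19 minutes leg 3 → 1:56 AM UTC (Jun 29).
Kestrel Bay is UTC+7:00, so local arrival = 1:56 AM + 7:00 = 8:56 AM on Jun 29.

8:56 AM on Jun 29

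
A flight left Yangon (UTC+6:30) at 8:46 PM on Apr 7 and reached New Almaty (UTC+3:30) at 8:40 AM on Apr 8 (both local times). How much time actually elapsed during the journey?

Departure in UTC: 8:46 PM − 6:30 = 2:16 PM on Apr 7.
Arrival in UTC: 8:40 AM − 3:30 = 5:10 AM on Apr 8.
Elapsed = 5:10 AM − 2:16 PM (+1 day) = 14 hours 54 minutes.

14 hours 54 minutes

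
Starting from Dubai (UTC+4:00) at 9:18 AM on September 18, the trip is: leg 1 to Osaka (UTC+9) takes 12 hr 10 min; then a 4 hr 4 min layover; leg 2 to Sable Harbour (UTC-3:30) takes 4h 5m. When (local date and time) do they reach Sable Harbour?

10:07 PM on September 18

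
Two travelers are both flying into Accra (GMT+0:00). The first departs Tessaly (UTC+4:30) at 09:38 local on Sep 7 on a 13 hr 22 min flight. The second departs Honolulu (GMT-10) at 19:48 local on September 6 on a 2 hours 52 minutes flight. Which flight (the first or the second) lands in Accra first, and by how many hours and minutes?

the second, by 9 hours 50 minutes

Flight 1 in UTC: 09:38 − 4:30 = 05:08 on Sep 7.
+13 hours 22 minutes → arrive 18:30 UTC on Sep 7.
Flight 2 in UTC: 19:48 + 10:00 = 05:48 on Sep 7.
+2 hours 52 minutes → arrive 08:40 UTC on Sep 7.
Flight 2 lands earlier by 9 hours 50 minutes.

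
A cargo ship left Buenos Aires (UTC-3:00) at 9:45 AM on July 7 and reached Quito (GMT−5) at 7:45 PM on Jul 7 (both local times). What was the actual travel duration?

Departure in UTC: 9:45 AM + 3:00 = 12:45 PM on Jul 7.
Arrival in UTC: 7:45 PM + 5:00 = 12:45 AM on Jul 8.
Elapsed = 12:45 AM − 12:45 PM (+1 day) = 12 hours.

12 hours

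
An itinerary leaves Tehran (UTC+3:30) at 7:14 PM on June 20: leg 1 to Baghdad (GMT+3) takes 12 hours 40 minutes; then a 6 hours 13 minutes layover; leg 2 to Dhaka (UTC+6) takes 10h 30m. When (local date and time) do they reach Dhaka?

Convert departure to UTC: 7:14 PM − 3:30 = 3:44 PM UTC on Jun 20.
Add 12 hours and 40 minutes leg 1 → 4:24 AM UTC (Jun 21).
Add 6 hours 13 minutes layover in Baghdad → 10:37 AM UTC.
Add 10 hours and 30 minutes leg 2 → 9:07 PM UTC.
Dhaka is UTC+6:00, so local arrival = 9:07 PM + 6:00 = 3:07 AM on Jun 22.

3:07 AM on Jun 22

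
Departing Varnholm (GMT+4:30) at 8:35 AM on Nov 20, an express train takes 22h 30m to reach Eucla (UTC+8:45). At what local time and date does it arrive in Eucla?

11:20 AM on November 21

Convert departure to UTC: 8:35 AM − 4:30 = 4:05 AM UTC on Nov 20.
Add 22 hours and 30 minutes travel time → 2:35 AM UTC (Nov 21).
Eucla is UTC+8:45, so local arrival = 2:35 AM + 8:45 = 11:20 AM on Nov 21.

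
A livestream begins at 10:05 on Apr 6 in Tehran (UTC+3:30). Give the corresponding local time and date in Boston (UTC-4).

02:35 on Apr 6

In UTC: 10:05 − 3:30 = 06:35 on Apr 6.
Boston is UTC−4:00: 06:35 − 4:00 = 02:35 on Apr 6.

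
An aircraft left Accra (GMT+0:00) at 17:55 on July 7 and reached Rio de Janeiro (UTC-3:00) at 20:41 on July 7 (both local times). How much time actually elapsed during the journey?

5 hours 46 minutes

Departure is already UTC: 17:55 on Jul 7.
Arrival in UTC: 20:41 + 3:00 = 23:41 on Jul 7.
Elapsed = 23:41 − 17:55 = 5 hours 46 minutes.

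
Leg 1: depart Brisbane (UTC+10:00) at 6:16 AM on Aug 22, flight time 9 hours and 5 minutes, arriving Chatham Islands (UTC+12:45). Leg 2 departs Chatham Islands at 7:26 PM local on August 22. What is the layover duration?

Convert departure to UTC: 6:16 AM − 10:00 = 8:16 PM UTC on Aug 21.
Add 9 hours and 5 minutes flight time → 5:21 AM UTC (Aug 22).
Chatham Islands is UTC+12:45, so local arrival = 5:21 AM + 12:45 = 6:06 PM on Aug 22.
Layover = 7:26 PM − 6:06 PM = 1 hour 20 minutes.

1 hour 20 minutes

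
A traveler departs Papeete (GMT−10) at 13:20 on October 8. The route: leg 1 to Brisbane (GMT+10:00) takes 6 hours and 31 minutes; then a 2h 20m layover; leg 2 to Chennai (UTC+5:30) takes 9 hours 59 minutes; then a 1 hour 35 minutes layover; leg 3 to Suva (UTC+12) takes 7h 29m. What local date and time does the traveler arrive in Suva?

Convert departure to UTC: 13:20 + 10:00 = 23:20 UTC on Oct 8.
Add 6 hours and 31 minutes leg 1 → 05:51 UTC (Oct 9).
Add 2 hours 20 minutes layover in Brisbane → 08:11 UTC.
Add 9 hours and 59 minutes leg 2 → 18:10 UTC.
Add 1 hour 35 minutes layover in Chennai → 19:45 UTC.
Add 7 hours 29 minutes leg 3 → 03:14 UTC (Oct 10).
Suva is UTC+12:00, so local arrival = 03:14 + 12:00 = 15:14 on Oct 10.

15:14 on October 10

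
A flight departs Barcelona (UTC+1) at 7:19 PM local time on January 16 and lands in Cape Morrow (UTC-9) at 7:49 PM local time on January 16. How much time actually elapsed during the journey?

Departure in UTC: 7:19 PM − 1:00 = 6:19 PM on Jan 16.
Arrival in UTC: 7:49 PM + 9:00 = 4:49 AM on Jan 17.
Elapsed = 4:49 AM − 6:19 PM (+1 day) = 10 hours 30 minutes.

10 hours 30 minutes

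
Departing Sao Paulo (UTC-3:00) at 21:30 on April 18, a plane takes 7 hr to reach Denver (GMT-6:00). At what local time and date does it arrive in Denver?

01:30 on Apr 19

Denver is 3:00 behind Sao Paulo.
After 7 hours it is 04:30 (Apr 19) in Sao Paulo.
Shift by the zone difference: 04:30 − 3:00 = 01:30 on Apr 19 in Denver.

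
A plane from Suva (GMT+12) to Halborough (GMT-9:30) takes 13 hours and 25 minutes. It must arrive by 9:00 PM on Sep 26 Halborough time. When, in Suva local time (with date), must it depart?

5:05 AM on September 27

Target arrival in UTC: 9:00 PM + 9:30 = 6:30 AM on Sep 27.
Subtract 13 hours and 25 minutes → departure 5:05 PM UTC on Sep 26.
Suva is UTC+12:00: 5:05 PM + 12:00 = 5:05 AM on Sep 27.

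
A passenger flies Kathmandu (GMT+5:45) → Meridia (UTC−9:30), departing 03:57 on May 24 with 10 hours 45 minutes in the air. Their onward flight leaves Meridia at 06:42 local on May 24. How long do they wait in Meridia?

7 hours 15 minutes

Convert departure to UTC: 03:57 − 5:45 = 22:12 UTC on May 23.
Add 10 hours and 45 minutes flight time → 08:57 UTC (May 24).
Meridia is UTC−9:30, so local arrival = 08:57 − 9:30 = 23:27 on May 23.
Layover = 06:42 − 23:27 (+1 day) = 7 hours 15 minutes.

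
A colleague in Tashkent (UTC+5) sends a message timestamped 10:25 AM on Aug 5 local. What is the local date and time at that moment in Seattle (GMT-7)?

In UTC: 10:25 AM − 5:00 = 5:25 AM on Aug 5.
Seattle is UTC−7:00: 5:25 AM − 7:00 = 10:25 PM on Aug 4.

10:25 PM on August 4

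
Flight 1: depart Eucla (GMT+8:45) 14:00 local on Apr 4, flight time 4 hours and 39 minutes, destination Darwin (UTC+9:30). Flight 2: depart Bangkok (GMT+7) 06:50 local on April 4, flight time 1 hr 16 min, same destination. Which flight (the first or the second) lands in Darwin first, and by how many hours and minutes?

Flight 1 in UTC: 14:00 − 8:45 = 05:15 on Apr 4.
+4 hours 39 minutes → arrive 09:54 UTC on Apr 4.
Flight 2 in UTC: 06:50 − 7:00 = 23:50 on Apr 3.
+1 hour and 16 minutes → arrive 01:06 UTC on Apr 4.
Flight 2 lands earlier by 8 hours 48 minutes.

the second, by 8 hours 48 minutes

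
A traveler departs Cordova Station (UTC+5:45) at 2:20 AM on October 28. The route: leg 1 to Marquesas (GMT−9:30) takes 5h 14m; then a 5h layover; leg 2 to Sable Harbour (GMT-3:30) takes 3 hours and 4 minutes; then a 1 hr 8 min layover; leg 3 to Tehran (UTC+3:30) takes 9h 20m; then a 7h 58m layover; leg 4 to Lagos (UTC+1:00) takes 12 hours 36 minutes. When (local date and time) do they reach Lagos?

5:55 PM on Oct 29

Convert departure to UTC: 2:20 AM − 5:45 = 8:35 PM UTC on Oct 27.
Add 5 hours and 14 minutes leg 1 → 1:49 AM UTC (Oct 28).
Add 5 hours layover in Marquesas → 6:49 AM UTC.
Add 3 hours 4 minutes leg 2 → 9:53 AM UTC.
Add 1 hour 8 minutes layover in Sable Harbour → 11:01 AM UTC.
Add 9 hours and 20 minutes leg 3 → 8:21 PM UTC.
Add 7 hours and 58 minutes layover in Tehran → 4:19 AM UTC (Oct 29).
Add 12 hours 36 minutes leg 4 → 4:55 PM UTC.
Lagos is UTC+1:00, so local arrival = 4:55 PM + 1:00 = 5:55 PM on Oct 29.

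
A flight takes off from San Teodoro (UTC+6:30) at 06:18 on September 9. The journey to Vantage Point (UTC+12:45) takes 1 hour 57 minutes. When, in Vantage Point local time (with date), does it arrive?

14:30 on September 9

Convert departure to UTC: 06:18 − 6:30 = 23:48 UTC on Sep 8.
Add 1 hour 57 minutes travel time → 01:45 UTC (Sep 9).
Vantage Point is UTC+12:45, so local arrival = 01:45 + 12:45 = 14:30 on Sep 9.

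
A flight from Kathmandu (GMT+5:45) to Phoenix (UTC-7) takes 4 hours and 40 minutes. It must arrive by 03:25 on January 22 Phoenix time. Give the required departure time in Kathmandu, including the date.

Target arrival in UTC: 03:25 + 7:00 = 10:25 on Jan 22.
Subtract 4 hours 40 minutes → departure 05:45 UTC on Jan 22.
Kathmandu is UTC+5:45: 05:45 + 5:45 = 11:30 on Jan 22.

11:30 on Jan 22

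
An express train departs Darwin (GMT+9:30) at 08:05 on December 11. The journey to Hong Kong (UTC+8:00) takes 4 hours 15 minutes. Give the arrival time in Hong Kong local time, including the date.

10:50 on December 11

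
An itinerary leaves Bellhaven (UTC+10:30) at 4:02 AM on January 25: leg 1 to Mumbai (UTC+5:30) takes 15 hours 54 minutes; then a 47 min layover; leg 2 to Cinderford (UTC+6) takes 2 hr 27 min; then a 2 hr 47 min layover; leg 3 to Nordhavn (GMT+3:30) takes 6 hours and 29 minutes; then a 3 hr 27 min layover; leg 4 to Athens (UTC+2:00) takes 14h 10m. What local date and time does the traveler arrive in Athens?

5:33 PM on January 26

Convert departure to UTC: 4:02 AM − 10:30 = 5:32 PM UTC on Jan 24.
Add 15 hours and 54 minutes leg 1 → 9:26 AM UTC (Jan 25).
Add 47 minutes layover in Mumbai → 10:13 AM UTC.
Add 2 hours 27 minutes leg 2 → 12:40 PM UTC.
Add 2 hours and 47 minutes layover in Cinderford → 3:27 PM UTC.
Add 6 hours 29 minutes leg 3 → 9:56 PM UTC.
Add 3 hours 27 minutes layover in Nordhavn → 1:23 AM UTC (Jan 26).
Add 14 hours and 10 minutes leg 4 → 3:33 PM UTC.
Athens is UTC+2:00, so local arrival = 3:33 PM + 2:00 = 5:33 PM on Jan 26.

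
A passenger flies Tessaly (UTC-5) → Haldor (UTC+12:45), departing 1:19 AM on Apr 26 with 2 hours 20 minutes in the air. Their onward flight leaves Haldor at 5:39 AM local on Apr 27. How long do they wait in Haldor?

Convert departure to UTC: 1:19 AM + 5:00 = 6:19 AM UTC on Apr 26.
Add 2 hours 20 minutes flight time → 8:39 AM UTC.
Haldor is UTC+12:45, so local arrival = 8:39 AM + 12:45 = 9:24 PM on Apr 26.
Layover = 5:39 AM − 9:24 PM (+1 day) = 8 hours 15 minutes.

8 hours 15 minutes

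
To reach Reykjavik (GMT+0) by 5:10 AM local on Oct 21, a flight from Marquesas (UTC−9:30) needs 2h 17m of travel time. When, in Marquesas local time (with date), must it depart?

Target arrival is already UTC: 5:10 AM on Oct 21.
Subtract 2 hours 17 minutes → departure 2:53 AM UTC on Oct 21.
Marquesas is UTC−9:30: 2:53 AM − 9:30 = 5:23 PM on Oct 20.

5:23 PM on October 20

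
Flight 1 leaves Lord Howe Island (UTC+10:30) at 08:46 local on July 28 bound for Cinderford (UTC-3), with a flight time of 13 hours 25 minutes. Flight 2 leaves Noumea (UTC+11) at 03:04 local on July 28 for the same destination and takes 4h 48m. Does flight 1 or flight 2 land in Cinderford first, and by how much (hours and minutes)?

the second, by 14 hours 49 minutes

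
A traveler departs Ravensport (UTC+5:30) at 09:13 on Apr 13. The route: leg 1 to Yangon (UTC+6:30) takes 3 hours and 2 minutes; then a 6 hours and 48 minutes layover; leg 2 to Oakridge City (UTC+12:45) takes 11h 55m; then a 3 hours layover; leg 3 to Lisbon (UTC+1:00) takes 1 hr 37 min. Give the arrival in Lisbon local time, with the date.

07:05 on April 14

Convert departure to UTC: 09:13 − 5:30 = 03:43 UTC on Apr 13.
Add 3 hours 2 minutes leg 1 → 06:45 UTC.
Add 6 hours and 48 minutes layover in Yangon → 13:33 UTC.
Add 11 hours 55 minutes leg 2 → 01:28 UTC (Apr 14).
Add 3 hours layover in Oakridge City → 04:28 UTC.
Add 1 hour 37 minutes leg 3 → 06:05 UTC.
Lisbon is UTC+1:00, so local arrival = 06:05 + 1:00 = 07:05 on Apr 14.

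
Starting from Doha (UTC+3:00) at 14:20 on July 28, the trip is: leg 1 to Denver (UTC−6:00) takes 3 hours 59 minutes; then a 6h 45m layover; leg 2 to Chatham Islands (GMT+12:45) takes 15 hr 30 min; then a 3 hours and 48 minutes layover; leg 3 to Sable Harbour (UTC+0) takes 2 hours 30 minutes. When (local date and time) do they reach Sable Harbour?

19:52 on July 29

Convert departure to UTC: 14:20 − 3:00 = 11:20 UTC on Jul 28.
Add 3 hours 59 minutes leg 1 → 15:19 UTC.
Add 6 hours and 45 minutes layover in Denver → 22:04 UTC.
Add 15 hours 30 minutes leg 2 → 13:34 UTC (Jul 29).
Add 3 hours and 48 minutes layover in Chatham Islands → 17:22 UTC.
Add 2 hours 30 minutes leg 3 → 19:52 UTC.
Sable Harbour is UTC+0, so local arrival is the same: 19:52 on Jul 29.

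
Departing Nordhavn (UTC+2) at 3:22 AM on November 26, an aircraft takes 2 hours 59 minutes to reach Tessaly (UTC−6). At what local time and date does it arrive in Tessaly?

Convert departure to UTC: 3:22 AM − 2:00 = 1:22 AM UTC on Nov 26.
Add 2 hours 59 minutes travel time → 4:21 AM UTC.
Tessaly is UTC−6:00, so local arrival = 4:21 AM − 6:00 = 10:21 PM on Nov 25.

10:21 PM on Nov 25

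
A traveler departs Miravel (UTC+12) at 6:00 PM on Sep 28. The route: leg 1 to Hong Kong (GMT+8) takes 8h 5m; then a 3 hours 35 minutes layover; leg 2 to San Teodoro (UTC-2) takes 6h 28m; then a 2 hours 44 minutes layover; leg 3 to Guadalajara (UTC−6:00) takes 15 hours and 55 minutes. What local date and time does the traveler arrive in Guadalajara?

Convert departure to UTC: 6:00 PM − 12:00 = 6:00 AM UTC on Sep 28.
Add 8 hours and 5 minutes leg 1 → 2:05 PM UTC.
Add 3 hours and 35 minutes layover in Hong Kong → 5:40 PM UTC.
Add 6 hours and 28 minutes leg 2 → 12:08 AM UTC (Sep 29).
Add 2 hours 44 minutes layover in San Teodoro → 2:52 AM UTC.
Add 15 hours 55 minutes leg 3 → 6:47 PM UTC.
Guadalajara is UTC−6:00, so local arrival = 6:47 PM − 6:00 = 12:47 PM on Sep 29.

12:47 PM on September 29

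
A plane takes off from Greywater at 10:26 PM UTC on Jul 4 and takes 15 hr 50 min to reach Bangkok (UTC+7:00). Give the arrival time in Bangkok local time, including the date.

9:16 PM on July 5

Departure is given in UTC: 10:26 PM on Jul 4.
Add 15 hours 50 minutes → 2:16 PM UTC (Jul 5).
Bangkok is UTC+7:00: 2:16 PM + 7:00 = 9:16 PM on Jul 5.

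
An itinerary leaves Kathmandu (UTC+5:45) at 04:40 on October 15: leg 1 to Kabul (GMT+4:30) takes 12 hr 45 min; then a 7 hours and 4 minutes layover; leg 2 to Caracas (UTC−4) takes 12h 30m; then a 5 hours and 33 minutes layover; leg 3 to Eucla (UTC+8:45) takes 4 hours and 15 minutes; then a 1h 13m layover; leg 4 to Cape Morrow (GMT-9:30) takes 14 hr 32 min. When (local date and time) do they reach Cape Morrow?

23:17 on October 16

Convert departure to UTC: 04:40 − 5:45 = 22:55 UTC on Oct 14.
Add 12 hours and 45 minutes leg 1 → 11:40 UTC (Oct 15).
Add 7 hours 4 minutes layover in Kabul → 18:44 UTC.
Add 12 hours 30 minutes leg 2 → 07:14 UTC (Oct 16).
Add 5 hours 33 minutes layover in Caracas → 12:47 UTC.
Add 4 hours and 15 minutes leg 3 → 17:02 UTC.
Add 1 hour 13 minutes layover in Eucla → 18:15 UTC.
Add 14 hours 32 minutes leg 4 → 08:47 UTC (Oct 17).
Cape Morrow is UTC−9:30, so local arrival = 08:47 − 9:30 = 23:17 on Oct 16.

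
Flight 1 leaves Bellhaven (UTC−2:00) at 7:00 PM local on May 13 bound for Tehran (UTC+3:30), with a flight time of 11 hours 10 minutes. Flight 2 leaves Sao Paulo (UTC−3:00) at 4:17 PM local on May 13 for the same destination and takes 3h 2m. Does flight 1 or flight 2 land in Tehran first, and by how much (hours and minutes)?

the second, by 9 hours 51 minutes

Flight 1 in UTC: 7:00 PM + 2:00 = 9:00 PM on May 13.
+11 hours and 10 minutes → arrive 8:10 AM UTC on May 14.
Flight 2 in UTC: 4:17 PM + 3:00 = 7:17 PM on May 13.
+3 hours and 2 minutes → arrive 10:19 PM UTC on May 13.
Flight 2 lands earlier by 9 hours 51 minutes.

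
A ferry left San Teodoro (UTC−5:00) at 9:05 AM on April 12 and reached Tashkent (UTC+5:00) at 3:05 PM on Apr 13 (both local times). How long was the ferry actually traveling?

20 hours

Departure in UTC: 9:05 AM + 5:00 = 2:05 PM on Apr 12.
Arrival in UTC: 3:05 PM − 5:00 = 10:05 AM on Apr 13.
Elapsed = 10:05 AM − 2:05 PM (+1 day) = 20 hours.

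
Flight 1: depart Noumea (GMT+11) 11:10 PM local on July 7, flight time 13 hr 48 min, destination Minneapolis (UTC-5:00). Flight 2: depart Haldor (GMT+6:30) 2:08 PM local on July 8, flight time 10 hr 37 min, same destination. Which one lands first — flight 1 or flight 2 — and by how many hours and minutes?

Flight 1 in UTC: 11:10 PM − 11:00 = 12:10 PM on Jul 7.
+13 hours and 48 minutes → arrive 1:58 AM UTC on Jul 8.
Flight 2 in UTC: 2:08 PM − 6:30 = 7:38 AM on Jul 8.
+10 hours 37 minutes → arrive 6:15 PM UTC on Jul 8.
Flight 1 lands earlier by 16 hours 17 minutes.

the first, by 16 hours 17 minutes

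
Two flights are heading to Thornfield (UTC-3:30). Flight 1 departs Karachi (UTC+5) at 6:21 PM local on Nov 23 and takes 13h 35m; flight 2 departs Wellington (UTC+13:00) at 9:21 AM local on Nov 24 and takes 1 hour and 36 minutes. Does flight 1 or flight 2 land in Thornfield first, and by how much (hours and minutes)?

Flight 1 in UTC: 6:21 PM − 5:00 = 1:21 PM on Nov 23.
+13 hours 35 minutes → arrive 2:56 AM UTC on Nov 24.
Flight 2 in UTC: 9:21 AM − 13:00 = 8:21 PM on Nov 23.
+1 hour 36 minutes → arrive 9:57 PM UTC on Nov 23.
Flight 2 lands earlier by 4 hours 59 minutes.

the second, by 4 hours 59 minutes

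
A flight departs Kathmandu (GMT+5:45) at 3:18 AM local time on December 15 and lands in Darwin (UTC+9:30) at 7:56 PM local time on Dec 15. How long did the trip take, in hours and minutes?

Departure in UTC: 3:18 AM − 5:45 = 9:33 PM on Dec 14.
Arrival in UTC: 7:56 PM − 9:30 = 10:26 AM on Dec 15.
Elapsed = 10:26 AM − 9:33 PM (+1 day) = 12 hours 53 minutes.

12 hours 53 minutes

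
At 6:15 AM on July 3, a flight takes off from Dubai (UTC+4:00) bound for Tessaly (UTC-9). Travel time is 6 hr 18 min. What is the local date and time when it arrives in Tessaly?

11:33 PM on July 2

Tessaly is 13:00 behind Dubai.
After 6 hours and 18 minutes it is 12:33 PM in Dubai.
Shift by the zone difference: 12:33 PM − 13:00 = 11:33 PM on Jul 2 in Tessaly.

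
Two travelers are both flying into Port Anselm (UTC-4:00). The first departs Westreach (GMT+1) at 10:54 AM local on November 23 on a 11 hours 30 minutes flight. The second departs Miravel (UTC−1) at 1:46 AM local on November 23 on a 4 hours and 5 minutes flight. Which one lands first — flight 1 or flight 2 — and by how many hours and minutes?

the second, by 14 hours 33 minutes

Flight 1 in UTC: 10:54 AM − 1:00 = 9:54 AM on Nov 23.
+11 hours and 30 minutes → arrive 9:24 PM UTC on Nov 23.
Flight 2 in UTC: 1:46 AM + 1:00 = 2:46 AM on Nov 23.
+4 hours and 5 minutes → arrive 6:51 AM UTC on Nov 23.
Flight 2 lands earlier by 14 hours 33 minutes.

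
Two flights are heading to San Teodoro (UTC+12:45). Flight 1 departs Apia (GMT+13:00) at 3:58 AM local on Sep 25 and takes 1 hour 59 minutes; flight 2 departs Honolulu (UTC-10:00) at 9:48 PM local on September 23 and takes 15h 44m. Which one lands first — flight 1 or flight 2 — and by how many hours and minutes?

Flight 1 in UTC: 3:58 AM − 13:00 = 2:58 PM on Sep 24.
+1 hour 59 minutes → arrive 4:57 PM UTC on Sep 24.
Flight 2 in UTC: 9:48 PM + 10:00 = 7:48 AM on Sep 24.
+15 hours and 44 minutes → arrive 11:32 PM UTC on Sep 24.
Flight 1 lands earlier by 6 hours 35 minutes.

the first, by 6 hours 35 minutes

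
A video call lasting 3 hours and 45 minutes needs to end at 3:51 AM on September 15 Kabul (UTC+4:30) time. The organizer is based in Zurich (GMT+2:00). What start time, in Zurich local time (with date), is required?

9:36 PM on Sep 14

Target end time in UTC: 3:51 AM − 4:30 = 11:21 PM on Sep 14.
Subtract 3 hours and 45 minutes → start 7:36 PM UTC on Sep 14.
Zurich is UTC+2:00: 7:36 PM + 2:00 = 9:36 PM on Sep 14.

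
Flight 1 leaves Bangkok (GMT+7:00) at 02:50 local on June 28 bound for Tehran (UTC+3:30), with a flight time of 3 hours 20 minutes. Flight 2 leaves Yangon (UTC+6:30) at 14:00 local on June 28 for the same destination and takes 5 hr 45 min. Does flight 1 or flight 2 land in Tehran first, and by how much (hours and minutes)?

the first, by 14 hours 5 minutes

Flight 1 in UTC: 02:50 − 7:00 = 19:50 on Jun 27.
+3 hours and 20 minutes → arrive 23:10 UTC on Jun 27.
Flight 2 in UTC: 14:00 − 6:30 = 07:30 on Jun 28.
+5 hours 45 minutes → arrive 13:15 UTC on Jun 28.
Flight 1 lands earlier by 14 hours 5 minutes.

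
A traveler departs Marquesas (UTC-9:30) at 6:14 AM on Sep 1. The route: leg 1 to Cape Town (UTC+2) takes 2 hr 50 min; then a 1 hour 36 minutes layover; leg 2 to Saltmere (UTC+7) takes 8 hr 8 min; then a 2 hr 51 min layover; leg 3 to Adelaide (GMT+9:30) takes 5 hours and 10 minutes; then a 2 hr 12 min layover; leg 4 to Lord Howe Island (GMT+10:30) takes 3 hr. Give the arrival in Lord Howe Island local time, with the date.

4:01 AM on Sep 3

Convert departure to UTC: 6:14 AM + 9:30 = 3:44 PM UTC on Sep 1.
Add 2 hours and 50 minutes leg 1 → 6:34 PM UTC.
Add 1 hour and 36 minutes layover in Cape Town → 8:10 PM UTC.
Add 8 hours 8 minutes leg 2 → 4:18 AM UTC (Sep 2).
Add 2 hours and 51 minutes layover in Saltmere → 7:09 AM UTC.
Add 5 hours and 10 minutes leg 3 → 12:19 PM UTC.
Add 2 hours and 12 minutes layover in Adelaide → 2:31 PM UTC.
Add 3 hours leg 4 → 5:31 PM UTC.
Lord Howe Island is UTC+10:30, so local arrival = 5:31 PM + 10:30 = 4:01 AM on Sep 3.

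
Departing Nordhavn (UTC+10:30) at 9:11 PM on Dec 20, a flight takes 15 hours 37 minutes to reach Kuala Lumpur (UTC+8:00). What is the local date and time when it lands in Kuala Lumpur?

10:18 AM on December 21

Convert departure to UTC: 9:11 PM − 10:30 = 10:41 AM UTC on Dec 20.
Add 15 hours 37 minutes travel time → 2:18 AM UTC (Dec 21).
Kuala Lumpur is UTC+8:00, so local arrival = 2:18 AM + 8:00 = 10:18 AM on Dec 21.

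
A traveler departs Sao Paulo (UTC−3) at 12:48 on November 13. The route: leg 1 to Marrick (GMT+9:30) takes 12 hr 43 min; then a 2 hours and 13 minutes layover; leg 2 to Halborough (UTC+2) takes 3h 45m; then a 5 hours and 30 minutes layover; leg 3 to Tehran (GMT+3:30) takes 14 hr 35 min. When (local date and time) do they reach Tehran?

Convert departure to UTC: 12:48 + 3:00 = 15:48 UTC on Nov 13.
Add 12 hours and 43 minutes leg 1 → 04:31 UTC (Nov 14).
Add 2 hours 13 minutes layover in Marrick → 06:44 UTC.
Add 3 hours 45 minutes leg 2 → 10:29 UTC.
Add 5 hours and 30 minutes layover in Halborough → 15:59 UTC.
Add 14 hours and 35 minutes leg 3 → 06:34 UTC (Nov 15).
Tehran is UTC+3:30, so local arrival = 06:34 + 3:30 = 10:04 on Nov 15.

10:04 on November 15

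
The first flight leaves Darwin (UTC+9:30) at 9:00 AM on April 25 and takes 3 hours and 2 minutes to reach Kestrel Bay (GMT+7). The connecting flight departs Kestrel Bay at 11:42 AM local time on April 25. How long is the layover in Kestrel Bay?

Convert departure to UTC: 9:00 AM − 9:30 = 11:30 PM UTC on Apr 24.
Add 3 hours 2 minutes flight time → 2:32 AM UTC (Apr 25).
Kestrel Bay is UTC+7:00, so local arrival = 2:32 AM + 7:00 = 9:32 AM on Apr 25.
Layover = 11:42 AM − 9:32 AM = 2 hours 10 minutes.

2 hours 10 minutes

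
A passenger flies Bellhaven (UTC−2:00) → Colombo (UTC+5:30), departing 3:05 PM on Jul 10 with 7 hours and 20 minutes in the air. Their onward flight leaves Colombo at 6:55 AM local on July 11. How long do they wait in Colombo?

Convert departure to UTC: 3:05 PM + 2:00 = 5:05 PM UTC on Jul 10.
Add 7 hours 20 minutes flight time → 12:25 AM UTC (Jul 11).
Colombo is UTC+5:30, so local arrival = 12:25 AM + 5:30 = 5:55 AM on Jul 11.
Layover = 6:55 AM − 5:55 AM = 1 hour.

1 hour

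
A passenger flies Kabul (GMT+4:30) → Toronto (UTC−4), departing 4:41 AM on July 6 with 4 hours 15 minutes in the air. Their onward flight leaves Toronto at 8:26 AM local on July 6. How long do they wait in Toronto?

Convert departure to UTC: 4:41 AM − 4:30 = 12:11 AM UTC on Jul 6.
Add 4 hours 15 minutes flight time → 4:26 AM UTC.
Toronto is UTC−4:00, so local arrival = 4:26 AM − 4:00 = 12:26 AM on Jul 6.
Layover = 8:26 AM − 12:26 AM = 8 hours.

8 hours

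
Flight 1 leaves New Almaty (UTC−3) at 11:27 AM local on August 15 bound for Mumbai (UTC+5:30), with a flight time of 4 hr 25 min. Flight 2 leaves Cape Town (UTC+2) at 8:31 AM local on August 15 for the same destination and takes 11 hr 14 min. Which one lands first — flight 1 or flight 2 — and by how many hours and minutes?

Flight 1 in UTC: 11:27 AM + 3:00 = 2:27 PM on Aug 15.
+4 hours and 25 minutes → arrive 6:52 PM UTC on Aug 15.
Flight 2 in UTC: 8:31 AM − 2:00 = 6:31 AM on Aug 15.
+11 hours and 14 minutes → arrive 5:45 PM UTC on Aug 15.
Flight 2 lands earlier by 1 hour 7 minutes.

the second, by 1 hour 7 minutes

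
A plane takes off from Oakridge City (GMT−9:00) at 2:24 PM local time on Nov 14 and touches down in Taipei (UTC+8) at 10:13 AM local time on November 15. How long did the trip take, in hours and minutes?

2 hours 49 minutes

Departure in UTC: 2:24 PM + 9:00 = 11:24 PM on Nov 14.
Arrival in UTC: 10:13 AM − 8:00 = 2:13 AM on Nov 15.
Elapsed = 2:13 AM − 11:24 PM (+1 day) = 2 hours 49 minutes.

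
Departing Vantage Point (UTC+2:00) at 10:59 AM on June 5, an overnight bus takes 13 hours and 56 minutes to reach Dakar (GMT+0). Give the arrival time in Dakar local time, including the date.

10:55 PM on June 5

Convert departure to UTC: 10:59 AM − 2:00 = 8:59 AM UTC on Jun 5.
Add 13 hours and 56 minutes travel time → 10:55 PM UTC.
Dakar is UTC+0, so local arrival is the same: 10:55 PM on Jun 5.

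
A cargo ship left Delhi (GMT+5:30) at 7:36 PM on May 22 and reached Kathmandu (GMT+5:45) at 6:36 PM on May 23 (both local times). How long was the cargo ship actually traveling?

Departure in UTC: 7:36 PM − 5:30 = 2:06 PM on May 22.
Arrival in UTC: 6:36 PM − 5:45 = 12:51 PM on May 23.
Elapsed = 12:51 PM − 2:06 PM (+1 day) = 22 hours 45 minutes.

22 hours 45 minutes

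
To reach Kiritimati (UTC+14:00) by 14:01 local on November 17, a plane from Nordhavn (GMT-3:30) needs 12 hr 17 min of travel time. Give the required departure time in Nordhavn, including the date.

Target arrival in UTC: 14:01 − 14:00 = 00:01 on Nov 17.
Subtract 12 hours 17 minutes → departure 11:44 UTC on Nov 16.
Nordhavn is UTC−3:30: 11:44 − 3:30 = 08:14 on Nov 16.

08:14 on November 16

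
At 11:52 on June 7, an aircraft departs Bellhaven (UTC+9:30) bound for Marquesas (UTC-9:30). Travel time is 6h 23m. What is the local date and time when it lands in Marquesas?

23:15 on June 6

Marquesas is 19:00 behind Bellhaven.
After 6 hours and 23 minutes it is 18:15 in Bellhaven.
Shift by the zone difference: 18:15 − 19:00 = 23:15 on Jun 6 in Marquesas.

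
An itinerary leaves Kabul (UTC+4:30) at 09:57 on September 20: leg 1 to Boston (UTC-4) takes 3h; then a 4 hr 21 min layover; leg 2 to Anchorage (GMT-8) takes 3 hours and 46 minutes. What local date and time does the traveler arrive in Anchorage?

08:34 on September 20

Convert departure to UTC: 09:57 − 4:30 = 05:27 UTC on Sep 20.
Add 3 hours leg 1 → 08:27 UTC.
Add 4 hours and 21 minutes layover in Boston → 12:48 UTC.
Add 3 hours and 46 minutes leg 2 → 16:34 UTC.
Anchorage is UTC−8:00, so local arrival = 16:34 − 8:00 = 08:34 on Sep 20.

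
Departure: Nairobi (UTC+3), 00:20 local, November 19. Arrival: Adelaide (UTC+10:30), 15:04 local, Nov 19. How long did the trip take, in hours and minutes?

7 hours 14 minutes

Departure in UTC: 00:20 − 3:00 = 21:20 on Nov 18.
Arrival in UTC: 15:04 − 10:30 = 04:34 on Nov 19.
Elapsed = 04:34 − 21:20 (+1 day) = 7 hours 14 minutes.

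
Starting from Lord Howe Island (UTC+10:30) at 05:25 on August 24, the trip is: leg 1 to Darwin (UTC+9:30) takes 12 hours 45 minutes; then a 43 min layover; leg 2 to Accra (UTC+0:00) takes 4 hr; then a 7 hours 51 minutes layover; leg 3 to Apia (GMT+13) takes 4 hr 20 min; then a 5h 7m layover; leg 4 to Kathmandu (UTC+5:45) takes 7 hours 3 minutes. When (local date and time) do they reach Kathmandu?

18:29 on Aug 25

Convert departure to UTC: 05:25 − 10:30 = 18:55 UTC on Aug 23.
Add 12 hours and 45 minutes leg 1 → 07:40 UTC (Aug 24).
Add 43 minutes layover in Darwin → 08:23 UTC.
Add 4 hours leg 2 → 12:23 UTC.
Add 7 hours 51 minutes layover in Accra → 20:14 UTC.
Add 4 hours and 20 minutes leg 3 → 00:34 UTC (Aug 25).
Add 5 hours and 7 minutes layover in Apia → 05:41 UTC.
Add 7 hours 3 minutes leg 4 → 12:44 UTC.
Kathmandu is UTC+5:45, so local arrival = 12:44 + 5:45 = 18:29 on Aug 25.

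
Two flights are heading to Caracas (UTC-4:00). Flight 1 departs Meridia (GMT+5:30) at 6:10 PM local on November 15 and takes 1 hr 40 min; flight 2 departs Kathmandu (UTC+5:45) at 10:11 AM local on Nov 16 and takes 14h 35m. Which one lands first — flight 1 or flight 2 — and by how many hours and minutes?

Flight 1 in UTC: 6:10 PM − 5:30 = 12:40 PM on Nov 15.
+1 hour and 40 minutes → arrive 2:20 PM UTC on Nov 15.
Flight 2 in UTC: 10:11 AM − 5:45 = 4:26 AM on Nov 16.
+14 hours and 35 minutes → arrive 7:01 PM UTC on Nov 16.
Flight 1 lands earlier by 28 hours 41 minutes.

the first, by 28 hours 41 minutes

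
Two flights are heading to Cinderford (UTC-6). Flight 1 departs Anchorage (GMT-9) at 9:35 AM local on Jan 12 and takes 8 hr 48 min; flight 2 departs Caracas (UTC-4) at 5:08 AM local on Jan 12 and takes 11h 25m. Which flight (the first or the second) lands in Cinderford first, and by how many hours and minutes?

Flight 1 in UTC: 9:35 AM + 9:00 = 6:35 PM on Jan 12.
+8 hours 48 minutes → arrive 3:23 AM UTC on Jan 13.
Flight 2 in UTC: 5:08 AM + 4:00 = 9:08 AM on Jan 12.
+11 hours 25 minutes → arrive 8:33 PM UTC on Jan 12.
Flight 2 lands earlier by 6 hours 50 minutes.

the second, by 6 hours 50 minutes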